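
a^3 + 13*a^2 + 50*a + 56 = (a + 2)*(a + 4)*(a + 7)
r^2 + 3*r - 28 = (r - 4)*(r + 7)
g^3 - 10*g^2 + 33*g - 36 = (g - 4)*(g - 3)^2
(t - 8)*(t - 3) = t^2 - 11*t + 24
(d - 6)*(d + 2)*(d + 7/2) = d^3 - d^2/2 - 26*d - 42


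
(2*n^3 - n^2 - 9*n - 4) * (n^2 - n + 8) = 2*n^5 - 3*n^4 + 8*n^3 - 3*n^2 - 68*n - 32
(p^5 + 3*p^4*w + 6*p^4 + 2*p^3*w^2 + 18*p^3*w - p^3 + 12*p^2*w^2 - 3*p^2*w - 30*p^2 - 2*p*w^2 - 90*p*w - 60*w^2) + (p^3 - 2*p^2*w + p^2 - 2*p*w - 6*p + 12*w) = p^5 + 3*p^4*w + 6*p^4 + 2*p^3*w^2 + 18*p^3*w + 12*p^2*w^2 - 5*p^2*w - 29*p^2 - 2*p*w^2 - 92*p*w - 6*p - 60*w^2 + 12*w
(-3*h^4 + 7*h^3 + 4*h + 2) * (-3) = 9*h^4 - 21*h^3 - 12*h - 6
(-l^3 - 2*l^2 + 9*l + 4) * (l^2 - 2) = -l^5 - 2*l^4 + 11*l^3 + 8*l^2 - 18*l - 8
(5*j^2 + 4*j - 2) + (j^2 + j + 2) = 6*j^2 + 5*j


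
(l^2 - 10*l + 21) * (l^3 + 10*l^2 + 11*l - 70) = l^5 - 68*l^3 + 30*l^2 + 931*l - 1470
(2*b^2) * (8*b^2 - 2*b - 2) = 16*b^4 - 4*b^3 - 4*b^2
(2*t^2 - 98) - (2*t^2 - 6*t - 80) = 6*t - 18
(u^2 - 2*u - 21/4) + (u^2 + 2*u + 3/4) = 2*u^2 - 9/2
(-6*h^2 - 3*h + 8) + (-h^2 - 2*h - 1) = -7*h^2 - 5*h + 7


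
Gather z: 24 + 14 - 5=33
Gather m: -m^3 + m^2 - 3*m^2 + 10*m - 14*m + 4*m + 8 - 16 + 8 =-m^3 - 2*m^2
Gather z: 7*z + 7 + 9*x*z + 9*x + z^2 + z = 9*x + z^2 + z*(9*x + 8) + 7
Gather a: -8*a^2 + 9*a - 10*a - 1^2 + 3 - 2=-8*a^2 - a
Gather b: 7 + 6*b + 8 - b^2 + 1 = -b^2 + 6*b + 16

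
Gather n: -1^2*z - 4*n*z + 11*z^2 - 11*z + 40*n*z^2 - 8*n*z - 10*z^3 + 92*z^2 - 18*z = n*(40*z^2 - 12*z) - 10*z^3 + 103*z^2 - 30*z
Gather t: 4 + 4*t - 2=4*t + 2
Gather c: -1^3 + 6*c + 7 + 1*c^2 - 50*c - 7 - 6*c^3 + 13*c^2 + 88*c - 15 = -6*c^3 + 14*c^2 + 44*c - 16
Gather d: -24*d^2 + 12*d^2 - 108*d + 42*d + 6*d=-12*d^2 - 60*d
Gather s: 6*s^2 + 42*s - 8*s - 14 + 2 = 6*s^2 + 34*s - 12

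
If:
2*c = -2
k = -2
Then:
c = -1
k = -2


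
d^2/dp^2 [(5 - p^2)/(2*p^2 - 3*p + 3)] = 12*(-p^3 + 13*p^2 - 15*p + 1)/(8*p^6 - 36*p^5 + 90*p^4 - 135*p^3 + 135*p^2 - 81*p + 27)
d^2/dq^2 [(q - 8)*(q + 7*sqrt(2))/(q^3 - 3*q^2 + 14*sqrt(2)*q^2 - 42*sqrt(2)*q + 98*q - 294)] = 2*(q^6 - 24*q^5 + 21*sqrt(2)*q^5 - 609*sqrt(2)*q^4 + 366*q^4 - 12028*q^3 + 2303*sqrt(2)*q^3 - 59136*sqrt(2)*q^2 + 25578*q^2 - 309288*q + 80262*sqrt(2)*q - 385532*sqrt(2) + 144060)/(q^9 - 9*q^8 + 42*sqrt(2)*q^8 - 378*sqrt(2)*q^7 + 1497*q^7 - 13257*q^6 + 14854*sqrt(2)*q^6 - 124614*sqrt(2)*q^5 + 183750*q^5 - 1336230*q^4 + 773808*sqrt(2)*q^4 - 4000752*sqrt(2)*q^3 + 4830812*q^3 - 12360348*q^2 + 10890936*sqrt(2)*q^2 - 10890936*sqrt(2)*q + 25412184*q - 25412184)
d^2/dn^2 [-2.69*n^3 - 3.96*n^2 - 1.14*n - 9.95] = -16.14*n - 7.92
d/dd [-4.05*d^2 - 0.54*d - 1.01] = -8.1*d - 0.54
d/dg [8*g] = 8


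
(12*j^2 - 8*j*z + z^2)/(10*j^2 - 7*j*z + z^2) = (-6*j + z)/(-5*j + z)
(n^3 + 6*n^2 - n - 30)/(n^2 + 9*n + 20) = (n^2 + n - 6)/(n + 4)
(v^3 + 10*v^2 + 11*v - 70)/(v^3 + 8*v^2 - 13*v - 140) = (v - 2)/(v - 4)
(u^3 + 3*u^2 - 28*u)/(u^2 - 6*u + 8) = u*(u + 7)/(u - 2)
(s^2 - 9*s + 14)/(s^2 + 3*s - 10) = (s - 7)/(s + 5)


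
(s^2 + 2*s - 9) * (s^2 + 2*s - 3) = s^4 + 4*s^3 - 8*s^2 - 24*s + 27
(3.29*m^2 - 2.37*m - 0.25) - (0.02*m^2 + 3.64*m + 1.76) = 3.27*m^2 - 6.01*m - 2.01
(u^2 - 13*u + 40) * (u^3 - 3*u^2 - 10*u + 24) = u^5 - 16*u^4 + 69*u^3 + 34*u^2 - 712*u + 960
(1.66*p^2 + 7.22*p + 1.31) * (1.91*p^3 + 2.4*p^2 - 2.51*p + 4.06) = 3.1706*p^5 + 17.7742*p^4 + 15.6635*p^3 - 8.2386*p^2 + 26.0251*p + 5.3186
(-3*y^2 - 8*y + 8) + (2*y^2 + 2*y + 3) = -y^2 - 6*y + 11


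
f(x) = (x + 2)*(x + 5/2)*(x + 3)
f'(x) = (x + 2)*(x + 5/2) + (x + 2)*(x + 3) + (x + 5/2)*(x + 3) = 3*x^2 + 15*x + 37/2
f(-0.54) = 7.04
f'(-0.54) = 11.27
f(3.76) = 243.75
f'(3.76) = 117.31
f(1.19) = 49.32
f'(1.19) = 40.60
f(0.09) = 16.73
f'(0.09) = 19.87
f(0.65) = 30.47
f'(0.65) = 29.52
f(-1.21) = 1.82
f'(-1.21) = 4.74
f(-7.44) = -119.32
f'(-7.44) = 72.96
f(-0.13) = 12.72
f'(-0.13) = 16.60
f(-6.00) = -42.00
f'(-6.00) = 36.50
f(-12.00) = -855.00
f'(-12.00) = 270.50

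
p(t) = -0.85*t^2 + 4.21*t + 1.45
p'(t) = 4.21 - 1.7*t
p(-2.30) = -12.73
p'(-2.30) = 8.12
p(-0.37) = -0.22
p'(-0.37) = 4.84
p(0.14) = 2.02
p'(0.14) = 3.97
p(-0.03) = 1.32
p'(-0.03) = 4.26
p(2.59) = 6.65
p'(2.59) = -0.19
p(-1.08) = -4.09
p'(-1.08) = 6.05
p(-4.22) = -31.45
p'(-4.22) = 11.38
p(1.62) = 6.04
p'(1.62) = 1.46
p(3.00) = 6.43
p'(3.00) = -0.89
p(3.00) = 6.43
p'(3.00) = -0.89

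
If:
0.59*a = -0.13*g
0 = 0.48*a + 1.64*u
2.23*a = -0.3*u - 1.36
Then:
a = -0.63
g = 2.88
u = 0.19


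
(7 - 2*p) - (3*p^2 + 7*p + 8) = -3*p^2 - 9*p - 1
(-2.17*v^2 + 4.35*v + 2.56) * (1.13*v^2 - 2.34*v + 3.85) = -2.4521*v^4 + 9.9933*v^3 - 15.6407*v^2 + 10.7571*v + 9.856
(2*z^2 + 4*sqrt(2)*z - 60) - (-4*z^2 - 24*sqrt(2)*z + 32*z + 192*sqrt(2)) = 6*z^2 - 32*z + 28*sqrt(2)*z - 192*sqrt(2) - 60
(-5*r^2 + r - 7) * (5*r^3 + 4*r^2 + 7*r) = -25*r^5 - 15*r^4 - 66*r^3 - 21*r^2 - 49*r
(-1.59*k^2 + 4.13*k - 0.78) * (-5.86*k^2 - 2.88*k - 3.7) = 9.3174*k^4 - 19.6226*k^3 - 1.4406*k^2 - 13.0346*k + 2.886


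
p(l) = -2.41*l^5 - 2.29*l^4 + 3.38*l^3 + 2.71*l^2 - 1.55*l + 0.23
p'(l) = -12.05*l^4 - 9.16*l^3 + 10.14*l^2 + 5.42*l - 1.55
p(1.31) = -5.59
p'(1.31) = -33.13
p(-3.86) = 1408.98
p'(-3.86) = -2019.65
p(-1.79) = 13.08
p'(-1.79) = -49.93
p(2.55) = -286.73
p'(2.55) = -583.18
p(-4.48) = 3184.37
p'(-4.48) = -3852.69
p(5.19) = -10198.97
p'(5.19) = -9723.76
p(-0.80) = 1.33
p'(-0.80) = 0.36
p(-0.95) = 1.25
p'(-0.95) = 0.49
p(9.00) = -154662.97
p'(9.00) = -84869.12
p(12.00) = -640958.05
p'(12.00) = -264173.63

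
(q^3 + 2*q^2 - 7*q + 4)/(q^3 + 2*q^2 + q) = (q^3 + 2*q^2 - 7*q + 4)/(q*(q^2 + 2*q + 1))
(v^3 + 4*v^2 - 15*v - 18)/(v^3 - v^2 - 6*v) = (v^2 + 7*v + 6)/(v*(v + 2))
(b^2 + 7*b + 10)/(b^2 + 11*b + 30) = (b + 2)/(b + 6)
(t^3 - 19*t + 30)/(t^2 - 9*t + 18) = (t^2 + 3*t - 10)/(t - 6)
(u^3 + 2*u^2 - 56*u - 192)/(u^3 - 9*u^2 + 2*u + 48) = (u^2 + 10*u + 24)/(u^2 - u - 6)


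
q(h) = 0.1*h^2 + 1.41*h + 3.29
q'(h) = 0.2*h + 1.41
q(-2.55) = 0.34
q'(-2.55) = 0.90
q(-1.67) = 1.21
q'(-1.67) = 1.08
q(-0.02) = 3.26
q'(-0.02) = 1.41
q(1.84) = 6.22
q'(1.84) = 1.78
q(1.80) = 6.15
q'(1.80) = 1.77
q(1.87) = 6.28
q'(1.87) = 1.78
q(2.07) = 6.64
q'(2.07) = 1.82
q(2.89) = 8.20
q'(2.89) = 1.99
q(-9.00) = -1.30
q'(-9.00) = -0.39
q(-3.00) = -0.04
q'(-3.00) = 0.81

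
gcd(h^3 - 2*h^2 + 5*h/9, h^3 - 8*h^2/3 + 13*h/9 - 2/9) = h - 1/3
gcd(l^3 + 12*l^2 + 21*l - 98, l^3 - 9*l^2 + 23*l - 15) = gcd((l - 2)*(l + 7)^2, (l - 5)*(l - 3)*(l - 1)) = 1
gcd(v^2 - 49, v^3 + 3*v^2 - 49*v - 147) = v^2 - 49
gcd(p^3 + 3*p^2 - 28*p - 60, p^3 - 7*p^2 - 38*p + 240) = p^2 + p - 30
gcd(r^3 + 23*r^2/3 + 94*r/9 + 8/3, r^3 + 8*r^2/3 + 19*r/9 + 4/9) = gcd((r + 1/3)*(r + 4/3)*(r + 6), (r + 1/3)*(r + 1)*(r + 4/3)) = r^2 + 5*r/3 + 4/9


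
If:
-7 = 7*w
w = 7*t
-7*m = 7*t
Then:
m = 1/7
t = -1/7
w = -1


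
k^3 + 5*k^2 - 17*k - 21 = (k - 3)*(k + 1)*(k + 7)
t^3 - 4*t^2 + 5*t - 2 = (t - 2)*(t - 1)^2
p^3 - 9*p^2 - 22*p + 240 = (p - 8)*(p - 6)*(p + 5)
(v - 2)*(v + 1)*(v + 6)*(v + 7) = v^4 + 12*v^3 + 27*v^2 - 68*v - 84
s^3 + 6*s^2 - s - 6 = (s - 1)*(s + 1)*(s + 6)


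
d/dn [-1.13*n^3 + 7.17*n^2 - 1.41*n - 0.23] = -3.39*n^2 + 14.34*n - 1.41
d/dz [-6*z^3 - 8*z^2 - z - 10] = -18*z^2 - 16*z - 1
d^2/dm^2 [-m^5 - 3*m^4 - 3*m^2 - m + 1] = -20*m^3 - 36*m^2 - 6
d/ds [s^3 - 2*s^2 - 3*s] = 3*s^2 - 4*s - 3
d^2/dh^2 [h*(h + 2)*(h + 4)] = 6*h + 12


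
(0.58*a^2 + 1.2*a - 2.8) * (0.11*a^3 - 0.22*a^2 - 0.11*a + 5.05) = 0.0638*a^5 + 0.00440000000000002*a^4 - 0.6358*a^3 + 3.413*a^2 + 6.368*a - 14.14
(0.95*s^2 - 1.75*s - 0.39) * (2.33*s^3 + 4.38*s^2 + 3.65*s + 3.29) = 2.2135*s^5 + 0.083499999999999*s^4 - 5.1062*s^3 - 4.9702*s^2 - 7.181*s - 1.2831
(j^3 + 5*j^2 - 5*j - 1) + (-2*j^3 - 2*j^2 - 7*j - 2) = -j^3 + 3*j^2 - 12*j - 3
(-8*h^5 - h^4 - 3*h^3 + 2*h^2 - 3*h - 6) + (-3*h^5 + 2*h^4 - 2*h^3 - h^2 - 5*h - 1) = -11*h^5 + h^4 - 5*h^3 + h^2 - 8*h - 7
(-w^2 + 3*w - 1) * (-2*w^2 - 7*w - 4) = 2*w^4 + w^3 - 15*w^2 - 5*w + 4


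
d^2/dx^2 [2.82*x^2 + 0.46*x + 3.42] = 5.64000000000000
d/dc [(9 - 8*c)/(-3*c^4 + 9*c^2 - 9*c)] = (8*c*(c^3 - 3*c + 3) - (8*c - 9)*(4*c^3 - 6*c + 3))/(3*c^2*(c^3 - 3*c + 3)^2)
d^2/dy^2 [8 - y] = 0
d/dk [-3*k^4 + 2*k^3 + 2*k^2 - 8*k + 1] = -12*k^3 + 6*k^2 + 4*k - 8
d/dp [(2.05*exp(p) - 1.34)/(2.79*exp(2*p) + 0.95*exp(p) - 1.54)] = (-5.7195*exp(2*p) + 7.4772*exp(p) - 1.884)*exp(p)/(7.7841*exp(4*p) + 5.301*exp(3*p) - 7.6907*exp(2*p) - 2.926*exp(p) + 2.3716)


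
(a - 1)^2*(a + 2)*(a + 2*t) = a^4 + 2*a^3*t - 3*a^2 - 6*a*t + 2*a + 4*t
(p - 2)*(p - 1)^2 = p^3 - 4*p^2 + 5*p - 2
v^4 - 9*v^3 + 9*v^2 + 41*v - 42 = (v - 7)*(v - 3)*(v - 1)*(v + 2)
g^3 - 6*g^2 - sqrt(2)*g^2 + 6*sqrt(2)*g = g*(g - 6)*(g - sqrt(2))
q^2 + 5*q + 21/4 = (q + 3/2)*(q + 7/2)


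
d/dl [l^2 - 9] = 2*l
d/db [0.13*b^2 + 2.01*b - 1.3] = 0.26*b + 2.01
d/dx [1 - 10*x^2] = -20*x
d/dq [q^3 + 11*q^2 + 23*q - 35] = 3*q^2 + 22*q + 23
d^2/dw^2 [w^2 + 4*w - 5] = 2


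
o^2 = o^2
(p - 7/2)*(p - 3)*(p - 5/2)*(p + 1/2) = p^4 - 17*p^3/2 + 89*p^2/4 - 103*p/8 - 105/8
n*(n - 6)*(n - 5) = n^3 - 11*n^2 + 30*n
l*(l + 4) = l^2 + 4*l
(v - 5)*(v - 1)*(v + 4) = v^3 - 2*v^2 - 19*v + 20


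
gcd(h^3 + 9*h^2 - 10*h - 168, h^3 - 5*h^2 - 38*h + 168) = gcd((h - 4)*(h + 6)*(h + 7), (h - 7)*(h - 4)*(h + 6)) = h^2 + 2*h - 24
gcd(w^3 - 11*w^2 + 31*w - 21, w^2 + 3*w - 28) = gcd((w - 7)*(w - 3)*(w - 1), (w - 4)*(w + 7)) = 1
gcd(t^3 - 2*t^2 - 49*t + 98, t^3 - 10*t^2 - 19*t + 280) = t - 7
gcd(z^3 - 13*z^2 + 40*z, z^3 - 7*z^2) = z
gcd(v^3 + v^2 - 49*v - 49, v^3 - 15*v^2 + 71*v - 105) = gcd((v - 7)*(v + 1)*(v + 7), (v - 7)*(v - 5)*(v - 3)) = v - 7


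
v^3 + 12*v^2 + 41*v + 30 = (v + 1)*(v + 5)*(v + 6)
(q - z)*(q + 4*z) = q^2 + 3*q*z - 4*z^2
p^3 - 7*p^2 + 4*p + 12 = (p - 6)*(p - 2)*(p + 1)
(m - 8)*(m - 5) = m^2 - 13*m + 40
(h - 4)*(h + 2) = h^2 - 2*h - 8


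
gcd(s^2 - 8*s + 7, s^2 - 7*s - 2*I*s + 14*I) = s - 7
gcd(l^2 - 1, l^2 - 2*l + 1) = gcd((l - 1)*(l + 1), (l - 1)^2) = l - 1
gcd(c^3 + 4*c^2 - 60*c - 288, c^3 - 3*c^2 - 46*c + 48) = c^2 - 2*c - 48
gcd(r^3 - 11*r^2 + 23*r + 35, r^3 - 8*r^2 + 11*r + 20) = r^2 - 4*r - 5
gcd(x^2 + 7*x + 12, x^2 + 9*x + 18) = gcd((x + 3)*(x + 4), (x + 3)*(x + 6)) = x + 3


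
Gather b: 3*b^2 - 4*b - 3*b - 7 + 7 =3*b^2 - 7*b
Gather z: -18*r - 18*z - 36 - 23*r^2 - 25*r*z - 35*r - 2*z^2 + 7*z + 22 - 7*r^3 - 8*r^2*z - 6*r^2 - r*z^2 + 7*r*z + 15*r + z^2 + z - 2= -7*r^3 - 29*r^2 - 38*r + z^2*(-r - 1) + z*(-8*r^2 - 18*r - 10) - 16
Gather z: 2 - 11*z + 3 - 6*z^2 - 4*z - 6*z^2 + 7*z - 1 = -12*z^2 - 8*z + 4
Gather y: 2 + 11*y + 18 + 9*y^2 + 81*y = 9*y^2 + 92*y + 20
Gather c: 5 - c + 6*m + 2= -c + 6*m + 7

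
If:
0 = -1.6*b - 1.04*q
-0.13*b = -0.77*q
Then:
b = 0.00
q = 0.00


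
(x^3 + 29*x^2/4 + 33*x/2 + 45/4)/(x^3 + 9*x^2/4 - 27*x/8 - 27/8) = 2*(4*x^2 + 17*x + 15)/(8*x^2 - 6*x - 9)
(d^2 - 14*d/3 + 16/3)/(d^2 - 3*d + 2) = (d - 8/3)/(d - 1)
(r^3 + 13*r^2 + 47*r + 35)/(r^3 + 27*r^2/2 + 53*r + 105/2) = 2*(r + 1)/(2*r + 3)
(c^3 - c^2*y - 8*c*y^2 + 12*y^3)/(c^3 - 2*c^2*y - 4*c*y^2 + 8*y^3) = (c + 3*y)/(c + 2*y)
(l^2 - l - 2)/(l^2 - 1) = (l - 2)/(l - 1)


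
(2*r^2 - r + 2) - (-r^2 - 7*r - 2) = 3*r^2 + 6*r + 4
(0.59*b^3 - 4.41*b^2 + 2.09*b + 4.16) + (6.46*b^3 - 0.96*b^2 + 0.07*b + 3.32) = 7.05*b^3 - 5.37*b^2 + 2.16*b + 7.48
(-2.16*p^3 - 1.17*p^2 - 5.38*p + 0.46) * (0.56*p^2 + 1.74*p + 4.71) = -1.2096*p^5 - 4.4136*p^4 - 15.2222*p^3 - 14.6143*p^2 - 24.5394*p + 2.1666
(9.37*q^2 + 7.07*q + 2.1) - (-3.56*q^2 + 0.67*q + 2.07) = 12.93*q^2 + 6.4*q + 0.0300000000000002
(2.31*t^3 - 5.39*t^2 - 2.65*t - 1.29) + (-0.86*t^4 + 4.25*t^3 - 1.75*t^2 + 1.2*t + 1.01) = -0.86*t^4 + 6.56*t^3 - 7.14*t^2 - 1.45*t - 0.28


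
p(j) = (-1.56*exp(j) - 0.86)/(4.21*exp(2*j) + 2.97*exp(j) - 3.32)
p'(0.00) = 1.45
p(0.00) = -0.63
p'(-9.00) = 0.00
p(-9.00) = 0.26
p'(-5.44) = 0.00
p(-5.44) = 0.26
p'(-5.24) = 0.00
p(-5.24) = 0.26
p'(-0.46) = 174.00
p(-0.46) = -7.93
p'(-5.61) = 0.00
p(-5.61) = 0.26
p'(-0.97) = 1.71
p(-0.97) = 0.91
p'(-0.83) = 3.53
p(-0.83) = 1.26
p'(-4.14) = 0.01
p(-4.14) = 0.27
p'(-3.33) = 0.03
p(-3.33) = 0.29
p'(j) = (-1.56*exp(j) - 0.86)*(-8.42*exp(2*j) - 2.97*exp(j))/(4.21*exp(2*j) + 2.97*exp(j) - 3.32)^2 - 1.56*exp(j)/(4.21*exp(2*j) + 2.97*exp(j) - 3.32) = (6.5676*exp(2*j) + 7.2412*exp(j) + 7.7334)*exp(j)/(17.7241*exp(4*j) + 25.0074*exp(3*j) - 19.1335*exp(2*j) - 19.7208*exp(j) + 11.0224)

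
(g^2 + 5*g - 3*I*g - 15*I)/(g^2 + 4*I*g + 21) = (g + 5)/(g + 7*I)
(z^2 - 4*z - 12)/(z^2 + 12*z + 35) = (z^2 - 4*z - 12)/(z^2 + 12*z + 35)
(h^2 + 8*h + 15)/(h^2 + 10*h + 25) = (h + 3)/(h + 5)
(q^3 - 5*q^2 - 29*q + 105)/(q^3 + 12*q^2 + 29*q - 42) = (q^3 - 5*q^2 - 29*q + 105)/(q^3 + 12*q^2 + 29*q - 42)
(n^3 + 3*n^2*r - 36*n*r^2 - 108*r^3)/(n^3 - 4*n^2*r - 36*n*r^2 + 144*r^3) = (-n - 3*r)/(-n + 4*r)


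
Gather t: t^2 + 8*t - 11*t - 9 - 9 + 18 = t^2 - 3*t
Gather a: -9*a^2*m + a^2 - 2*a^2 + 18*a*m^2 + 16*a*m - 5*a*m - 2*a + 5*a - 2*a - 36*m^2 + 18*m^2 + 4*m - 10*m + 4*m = a^2*(-9*m - 1) + a*(18*m^2 + 11*m + 1) - 18*m^2 - 2*m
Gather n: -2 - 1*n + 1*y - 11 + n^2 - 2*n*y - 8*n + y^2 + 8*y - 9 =n^2 + n*(-2*y - 9) + y^2 + 9*y - 22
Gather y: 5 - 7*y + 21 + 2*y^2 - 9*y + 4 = 2*y^2 - 16*y + 30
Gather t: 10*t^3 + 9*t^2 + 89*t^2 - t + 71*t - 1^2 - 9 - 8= 10*t^3 + 98*t^2 + 70*t - 18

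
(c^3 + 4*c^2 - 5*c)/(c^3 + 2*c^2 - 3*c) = (c + 5)/(c + 3)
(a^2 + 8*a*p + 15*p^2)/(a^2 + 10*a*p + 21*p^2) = (a + 5*p)/(a + 7*p)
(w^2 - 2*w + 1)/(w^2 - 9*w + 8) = (w - 1)/(w - 8)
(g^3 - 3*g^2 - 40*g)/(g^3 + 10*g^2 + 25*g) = (g - 8)/(g + 5)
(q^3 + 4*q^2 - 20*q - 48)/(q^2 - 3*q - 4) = (q^2 + 8*q + 12)/(q + 1)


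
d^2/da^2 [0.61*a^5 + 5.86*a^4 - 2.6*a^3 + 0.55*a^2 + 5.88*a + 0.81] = 12.2*a^3 + 70.32*a^2 - 15.6*a + 1.1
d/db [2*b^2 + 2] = 4*b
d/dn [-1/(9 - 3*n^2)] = -2*n/(3*(n^2 - 3)^2)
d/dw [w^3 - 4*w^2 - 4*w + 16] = 3*w^2 - 8*w - 4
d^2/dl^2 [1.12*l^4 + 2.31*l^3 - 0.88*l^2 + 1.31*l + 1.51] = 13.44*l^2 + 13.86*l - 1.76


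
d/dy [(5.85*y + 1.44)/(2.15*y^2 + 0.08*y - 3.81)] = (12.5775*y^2 + 0.468*y - (4.3*y + 0.08)*(5.85*y + 1.44) - 22.2885)/(2.15*y^2 + 0.08*y - 3.81)^2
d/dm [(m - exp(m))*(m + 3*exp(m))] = 2*m*exp(m) + 2*m - 6*exp(2*m) + 2*exp(m)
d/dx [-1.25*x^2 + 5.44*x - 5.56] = 5.44 - 2.5*x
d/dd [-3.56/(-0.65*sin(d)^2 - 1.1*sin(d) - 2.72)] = -(4.628*sin(d) + 3.916)*cos(d)/(0.65*sin(d)^2 + 1.1*sin(d) + 2.72)^2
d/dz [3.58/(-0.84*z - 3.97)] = 3.0072/(0.84*z + 3.97)^2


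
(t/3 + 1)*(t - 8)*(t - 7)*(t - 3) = t^4/3 - 5*t^3 + 47*t^2/3 + 45*t - 168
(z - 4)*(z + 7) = z^2 + 3*z - 28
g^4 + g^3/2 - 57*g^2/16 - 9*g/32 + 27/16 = (g - 3/2)*(g - 3/4)*(g + 3/4)*(g + 2)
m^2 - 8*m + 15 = (m - 5)*(m - 3)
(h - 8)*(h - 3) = h^2 - 11*h + 24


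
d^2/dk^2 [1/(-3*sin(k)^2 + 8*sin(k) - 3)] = 2*(18*sin(k)^4 - 36*sin(k)^3 - 13*sin(k)^2 + 84*sin(k) - 55)/(3*sin(k)^2 - 8*sin(k) + 3)^3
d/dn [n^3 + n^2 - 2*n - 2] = 3*n^2 + 2*n - 2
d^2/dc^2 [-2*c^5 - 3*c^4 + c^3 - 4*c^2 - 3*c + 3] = -40*c^3 - 36*c^2 + 6*c - 8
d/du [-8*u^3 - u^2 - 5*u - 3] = -24*u^2 - 2*u - 5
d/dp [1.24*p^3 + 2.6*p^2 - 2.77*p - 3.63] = 3.72*p^2 + 5.2*p - 2.77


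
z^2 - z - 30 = (z - 6)*(z + 5)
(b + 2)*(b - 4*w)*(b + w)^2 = b^4 - 2*b^3*w + 2*b^3 - 7*b^2*w^2 - 4*b^2*w - 4*b*w^3 - 14*b*w^2 - 8*w^3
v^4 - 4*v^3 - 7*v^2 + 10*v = v*(v - 5)*(v - 1)*(v + 2)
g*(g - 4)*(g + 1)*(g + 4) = g^4 + g^3 - 16*g^2 - 16*g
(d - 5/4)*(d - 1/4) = d^2 - 3*d/2 + 5/16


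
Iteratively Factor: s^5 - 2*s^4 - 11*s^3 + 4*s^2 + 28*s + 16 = (s + 1)*(s^4 - 3*s^3 - 8*s^2 + 12*s + 16) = (s - 4)*(s + 1)*(s^3 + s^2 - 4*s - 4) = (s - 4)*(s + 1)^2*(s^2 - 4) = (s - 4)*(s - 2)*(s + 1)^2*(s + 2)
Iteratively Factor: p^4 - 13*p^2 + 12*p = (p - 1)*(p^3 + p^2 - 12*p) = p*(p - 1)*(p^2 + p - 12) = p*(p - 1)*(p + 4)*(p - 3)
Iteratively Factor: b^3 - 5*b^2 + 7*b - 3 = (b - 3)*(b^2 - 2*b + 1) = (b - 3)*(b - 1)*(b - 1)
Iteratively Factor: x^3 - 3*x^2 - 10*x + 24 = (x + 3)*(x^2 - 6*x + 8) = (x - 4)*(x + 3)*(x - 2)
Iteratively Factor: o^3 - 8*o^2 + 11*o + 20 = (o + 1)*(o^2 - 9*o + 20) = (o - 4)*(o + 1)*(o - 5)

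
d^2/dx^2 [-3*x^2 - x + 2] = -6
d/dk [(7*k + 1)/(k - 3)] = -22/(k - 3)^2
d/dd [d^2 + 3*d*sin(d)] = 3*d*cos(d) + 2*d + 3*sin(d)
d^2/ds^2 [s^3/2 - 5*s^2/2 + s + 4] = 3*s - 5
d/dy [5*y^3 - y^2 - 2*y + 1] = 15*y^2 - 2*y - 2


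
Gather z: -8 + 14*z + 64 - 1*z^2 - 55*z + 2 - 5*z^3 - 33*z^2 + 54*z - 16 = -5*z^3 - 34*z^2 + 13*z + 42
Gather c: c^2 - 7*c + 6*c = c^2 - c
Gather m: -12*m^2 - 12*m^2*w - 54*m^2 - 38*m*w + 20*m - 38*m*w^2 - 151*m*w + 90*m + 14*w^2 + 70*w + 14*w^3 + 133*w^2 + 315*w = m^2*(-12*w - 66) + m*(-38*w^2 - 189*w + 110) + 14*w^3 + 147*w^2 + 385*w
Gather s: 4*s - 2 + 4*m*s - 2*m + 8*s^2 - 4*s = 4*m*s - 2*m + 8*s^2 - 2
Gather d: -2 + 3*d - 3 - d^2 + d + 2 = -d^2 + 4*d - 3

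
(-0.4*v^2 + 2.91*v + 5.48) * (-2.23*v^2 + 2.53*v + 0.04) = 0.892*v^4 - 7.5013*v^3 - 4.8741*v^2 + 13.9808*v + 0.2192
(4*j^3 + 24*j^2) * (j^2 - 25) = 4*j^5 + 24*j^4 - 100*j^3 - 600*j^2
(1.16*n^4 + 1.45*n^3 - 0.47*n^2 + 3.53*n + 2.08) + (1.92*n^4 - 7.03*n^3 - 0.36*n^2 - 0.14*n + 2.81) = 3.08*n^4 - 5.58*n^3 - 0.83*n^2 + 3.39*n + 4.89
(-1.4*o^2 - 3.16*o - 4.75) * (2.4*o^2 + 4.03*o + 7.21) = -3.36*o^4 - 13.226*o^3 - 34.2288*o^2 - 41.9261*o - 34.2475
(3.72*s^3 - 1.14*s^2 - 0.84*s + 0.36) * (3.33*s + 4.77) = 12.3876*s^4 + 13.9482*s^3 - 8.235*s^2 - 2.808*s + 1.7172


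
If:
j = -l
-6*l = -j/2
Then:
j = 0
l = 0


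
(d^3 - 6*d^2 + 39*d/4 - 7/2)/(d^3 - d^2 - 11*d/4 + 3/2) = (2*d - 7)/(2*d + 3)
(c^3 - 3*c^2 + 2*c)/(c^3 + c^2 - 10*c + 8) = c/(c + 4)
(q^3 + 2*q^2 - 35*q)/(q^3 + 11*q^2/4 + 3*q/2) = 4*(q^2 + 2*q - 35)/(4*q^2 + 11*q + 6)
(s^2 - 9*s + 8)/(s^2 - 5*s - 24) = (s - 1)/(s + 3)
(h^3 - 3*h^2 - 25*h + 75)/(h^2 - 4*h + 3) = (h^2 - 25)/(h - 1)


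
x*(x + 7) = x^2 + 7*x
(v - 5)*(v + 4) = v^2 - v - 20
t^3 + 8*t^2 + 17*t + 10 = (t + 1)*(t + 2)*(t + 5)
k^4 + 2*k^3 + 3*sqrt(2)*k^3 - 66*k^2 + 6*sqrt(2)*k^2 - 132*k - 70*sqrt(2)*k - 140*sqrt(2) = (k + 2)*(k - 5*sqrt(2))*(k + sqrt(2))*(k + 7*sqrt(2))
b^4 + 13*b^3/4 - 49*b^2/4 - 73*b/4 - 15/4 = (b - 3)*(b + 1/4)*(b + 1)*(b + 5)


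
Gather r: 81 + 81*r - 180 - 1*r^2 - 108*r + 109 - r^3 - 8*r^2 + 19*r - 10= -r^3 - 9*r^2 - 8*r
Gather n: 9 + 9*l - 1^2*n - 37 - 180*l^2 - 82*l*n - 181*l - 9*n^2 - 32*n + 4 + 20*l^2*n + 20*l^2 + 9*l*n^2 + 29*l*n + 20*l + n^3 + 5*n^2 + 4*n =-160*l^2 - 152*l + n^3 + n^2*(9*l - 4) + n*(20*l^2 - 53*l - 29) - 24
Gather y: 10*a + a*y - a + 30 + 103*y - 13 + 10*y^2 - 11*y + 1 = 9*a + 10*y^2 + y*(a + 92) + 18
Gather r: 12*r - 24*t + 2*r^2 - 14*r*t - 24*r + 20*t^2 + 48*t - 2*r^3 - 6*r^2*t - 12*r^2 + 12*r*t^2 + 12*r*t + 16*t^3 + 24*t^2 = -2*r^3 + r^2*(-6*t - 10) + r*(12*t^2 - 2*t - 12) + 16*t^3 + 44*t^2 + 24*t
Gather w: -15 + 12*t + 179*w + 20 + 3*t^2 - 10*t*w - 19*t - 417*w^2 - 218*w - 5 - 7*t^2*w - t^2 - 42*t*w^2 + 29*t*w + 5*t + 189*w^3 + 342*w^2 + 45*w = 2*t^2 - 2*t + 189*w^3 + w^2*(-42*t - 75) + w*(-7*t^2 + 19*t + 6)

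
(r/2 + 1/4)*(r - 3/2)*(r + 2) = r^3/2 + r^2/2 - 11*r/8 - 3/4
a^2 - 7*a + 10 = (a - 5)*(a - 2)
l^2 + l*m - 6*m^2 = (l - 2*m)*(l + 3*m)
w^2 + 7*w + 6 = (w + 1)*(w + 6)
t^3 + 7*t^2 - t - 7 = (t - 1)*(t + 1)*(t + 7)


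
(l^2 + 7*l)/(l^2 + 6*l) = (l + 7)/(l + 6)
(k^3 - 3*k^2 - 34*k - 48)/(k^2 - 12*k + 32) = (k^2 + 5*k + 6)/(k - 4)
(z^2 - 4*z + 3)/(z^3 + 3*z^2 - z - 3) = (z - 3)/(z^2 + 4*z + 3)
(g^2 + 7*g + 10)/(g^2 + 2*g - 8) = (g^2 + 7*g + 10)/(g^2 + 2*g - 8)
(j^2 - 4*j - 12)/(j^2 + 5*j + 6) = (j - 6)/(j + 3)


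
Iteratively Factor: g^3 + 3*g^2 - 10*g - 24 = (g + 2)*(g^2 + g - 12) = (g - 3)*(g + 2)*(g + 4)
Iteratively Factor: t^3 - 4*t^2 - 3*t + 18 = (t - 3)*(t^2 - t - 6) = (t - 3)*(t + 2)*(t - 3)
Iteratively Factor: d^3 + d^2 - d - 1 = (d + 1)*(d^2 - 1) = (d - 1)*(d + 1)*(d + 1)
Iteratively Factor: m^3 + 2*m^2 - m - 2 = (m + 2)*(m^2 - 1) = (m + 1)*(m + 2)*(m - 1)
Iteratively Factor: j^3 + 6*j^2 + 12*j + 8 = (j + 2)*(j^2 + 4*j + 4) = (j + 2)^2*(j + 2)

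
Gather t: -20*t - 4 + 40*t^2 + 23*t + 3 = 40*t^2 + 3*t - 1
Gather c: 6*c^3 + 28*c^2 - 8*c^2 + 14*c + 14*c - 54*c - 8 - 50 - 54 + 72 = 6*c^3 + 20*c^2 - 26*c - 40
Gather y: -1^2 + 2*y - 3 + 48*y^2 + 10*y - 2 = 48*y^2 + 12*y - 6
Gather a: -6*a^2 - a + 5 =-6*a^2 - a + 5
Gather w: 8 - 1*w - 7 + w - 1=0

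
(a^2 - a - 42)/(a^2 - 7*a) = (a + 6)/a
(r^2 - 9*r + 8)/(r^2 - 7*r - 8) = (r - 1)/(r + 1)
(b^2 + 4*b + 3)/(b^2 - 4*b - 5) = (b + 3)/(b - 5)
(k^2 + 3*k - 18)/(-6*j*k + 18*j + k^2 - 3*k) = (-k - 6)/(6*j - k)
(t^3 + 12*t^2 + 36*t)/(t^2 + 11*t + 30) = t*(t + 6)/(t + 5)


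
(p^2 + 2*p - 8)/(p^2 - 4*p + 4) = (p + 4)/(p - 2)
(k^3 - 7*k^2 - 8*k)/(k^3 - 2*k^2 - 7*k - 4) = k*(k - 8)/(k^2 - 3*k - 4)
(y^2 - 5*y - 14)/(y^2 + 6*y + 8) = (y - 7)/(y + 4)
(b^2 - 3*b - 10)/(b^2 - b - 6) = (b - 5)/(b - 3)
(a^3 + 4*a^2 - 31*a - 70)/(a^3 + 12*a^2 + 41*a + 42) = (a - 5)/(a + 3)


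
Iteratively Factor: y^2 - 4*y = (y)*(y - 4)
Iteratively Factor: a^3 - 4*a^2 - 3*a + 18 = (a - 3)*(a^2 - a - 6) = (a - 3)^2*(a + 2)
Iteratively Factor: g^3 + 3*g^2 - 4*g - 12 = (g - 2)*(g^2 + 5*g + 6) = (g - 2)*(g + 3)*(g + 2)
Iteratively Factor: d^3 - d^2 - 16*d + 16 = (d + 4)*(d^2 - 5*d + 4) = (d - 1)*(d + 4)*(d - 4)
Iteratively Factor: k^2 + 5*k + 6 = (k + 2)*(k + 3)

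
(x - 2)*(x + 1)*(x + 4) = x^3 + 3*x^2 - 6*x - 8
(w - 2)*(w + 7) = w^2 + 5*w - 14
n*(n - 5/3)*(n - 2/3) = n^3 - 7*n^2/3 + 10*n/9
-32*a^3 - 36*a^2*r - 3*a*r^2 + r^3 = (-8*a + r)*(a + r)*(4*a + r)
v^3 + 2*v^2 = v^2*(v + 2)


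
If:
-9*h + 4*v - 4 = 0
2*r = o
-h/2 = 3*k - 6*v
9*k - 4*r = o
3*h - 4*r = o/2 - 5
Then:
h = -20/59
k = 94/177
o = 94/59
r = 47/59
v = 14/59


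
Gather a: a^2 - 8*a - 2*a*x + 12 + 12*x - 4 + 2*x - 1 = a^2 + a*(-2*x - 8) + 14*x + 7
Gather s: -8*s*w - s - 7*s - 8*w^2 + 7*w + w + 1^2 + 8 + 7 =s*(-8*w - 8) - 8*w^2 + 8*w + 16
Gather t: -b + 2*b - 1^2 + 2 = b + 1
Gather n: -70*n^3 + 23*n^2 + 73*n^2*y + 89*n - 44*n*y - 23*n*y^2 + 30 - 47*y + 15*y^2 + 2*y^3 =-70*n^3 + n^2*(73*y + 23) + n*(-23*y^2 - 44*y + 89) + 2*y^3 + 15*y^2 - 47*y + 30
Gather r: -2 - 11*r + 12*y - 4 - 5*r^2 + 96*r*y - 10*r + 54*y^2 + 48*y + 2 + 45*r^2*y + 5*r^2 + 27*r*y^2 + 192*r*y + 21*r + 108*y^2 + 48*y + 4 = 45*r^2*y + r*(27*y^2 + 288*y) + 162*y^2 + 108*y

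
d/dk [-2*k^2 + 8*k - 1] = 8 - 4*k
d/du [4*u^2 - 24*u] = 8*u - 24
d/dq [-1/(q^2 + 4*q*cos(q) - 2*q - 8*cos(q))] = 2*(-2*q*sin(q) + q + 4*sin(q) + 2*cos(q) - 1)/((q - 2)^2*(q + 4*cos(q))^2)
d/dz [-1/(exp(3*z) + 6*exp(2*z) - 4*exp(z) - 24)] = (3*exp(2*z) + 12*exp(z) - 4)*exp(z)/(exp(3*z) + 6*exp(2*z) - 4*exp(z) - 24)^2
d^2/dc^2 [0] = 0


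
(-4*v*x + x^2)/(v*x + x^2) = (-4*v + x)/(v + x)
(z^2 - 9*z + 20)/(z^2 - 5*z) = (z - 4)/z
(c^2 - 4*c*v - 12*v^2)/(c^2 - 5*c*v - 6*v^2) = (c + 2*v)/(c + v)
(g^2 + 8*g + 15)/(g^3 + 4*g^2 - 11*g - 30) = (g + 3)/(g^2 - g - 6)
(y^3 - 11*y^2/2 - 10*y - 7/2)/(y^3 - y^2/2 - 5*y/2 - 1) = (y - 7)/(y - 2)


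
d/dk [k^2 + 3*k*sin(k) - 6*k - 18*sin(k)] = 3*k*cos(k) + 2*k + 3*sin(k) - 18*cos(k) - 6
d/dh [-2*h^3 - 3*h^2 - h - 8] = -6*h^2 - 6*h - 1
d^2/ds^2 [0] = 0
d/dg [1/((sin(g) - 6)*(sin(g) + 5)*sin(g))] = (-3*cos(g) + 2/tan(g) + 30*cos(g)/sin(g)^2)/((sin(g) - 6)^2*(sin(g) + 5)^2)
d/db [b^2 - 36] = 2*b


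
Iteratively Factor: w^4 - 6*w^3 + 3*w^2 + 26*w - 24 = (w + 2)*(w^3 - 8*w^2 + 19*w - 12) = (w - 1)*(w + 2)*(w^2 - 7*w + 12) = (w - 4)*(w - 1)*(w + 2)*(w - 3)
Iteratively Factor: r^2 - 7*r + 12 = (r - 3)*(r - 4)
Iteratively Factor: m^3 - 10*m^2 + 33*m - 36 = (m - 4)*(m^2 - 6*m + 9) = (m - 4)*(m - 3)*(m - 3)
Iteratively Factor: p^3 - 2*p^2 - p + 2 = (p - 2)*(p^2 - 1) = (p - 2)*(p - 1)*(p + 1)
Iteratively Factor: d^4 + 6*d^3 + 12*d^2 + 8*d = (d)*(d^3 + 6*d^2 + 12*d + 8) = d*(d + 2)*(d^2 + 4*d + 4) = d*(d + 2)^2*(d + 2)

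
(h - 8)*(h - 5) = h^2 - 13*h + 40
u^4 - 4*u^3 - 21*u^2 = u^2*(u - 7)*(u + 3)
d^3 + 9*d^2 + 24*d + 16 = (d + 1)*(d + 4)^2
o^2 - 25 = (o - 5)*(o + 5)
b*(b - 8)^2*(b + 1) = b^4 - 15*b^3 + 48*b^2 + 64*b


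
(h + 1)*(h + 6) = h^2 + 7*h + 6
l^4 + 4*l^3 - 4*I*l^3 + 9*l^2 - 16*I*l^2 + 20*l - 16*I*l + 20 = (l + 2)^2*(l - 5*I)*(l + I)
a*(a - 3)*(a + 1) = a^3 - 2*a^2 - 3*a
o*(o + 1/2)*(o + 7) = o^3 + 15*o^2/2 + 7*o/2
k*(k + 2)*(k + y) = k^3 + k^2*y + 2*k^2 + 2*k*y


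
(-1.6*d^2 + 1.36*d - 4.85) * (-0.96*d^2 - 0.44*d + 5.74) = 1.536*d^4 - 0.6016*d^3 - 5.1264*d^2 + 9.9404*d - 27.839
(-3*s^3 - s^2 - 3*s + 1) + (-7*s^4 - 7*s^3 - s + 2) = -7*s^4 - 10*s^3 - s^2 - 4*s + 3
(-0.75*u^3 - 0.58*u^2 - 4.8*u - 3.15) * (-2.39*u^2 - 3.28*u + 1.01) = 1.7925*u^5 + 3.8462*u^4 + 12.6169*u^3 + 22.6867*u^2 + 5.484*u - 3.1815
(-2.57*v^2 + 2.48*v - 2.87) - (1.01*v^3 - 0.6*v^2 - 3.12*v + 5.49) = -1.01*v^3 - 1.97*v^2 + 5.6*v - 8.36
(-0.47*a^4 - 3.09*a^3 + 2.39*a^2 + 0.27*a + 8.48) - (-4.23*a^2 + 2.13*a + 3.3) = -0.47*a^4 - 3.09*a^3 + 6.62*a^2 - 1.86*a + 5.18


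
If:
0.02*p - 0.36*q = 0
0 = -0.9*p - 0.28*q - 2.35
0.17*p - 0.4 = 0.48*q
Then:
No Solution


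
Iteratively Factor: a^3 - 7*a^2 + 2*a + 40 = (a - 4)*(a^2 - 3*a - 10) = (a - 4)*(a + 2)*(a - 5)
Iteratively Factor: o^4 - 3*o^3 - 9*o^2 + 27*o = (o - 3)*(o^3 - 9*o) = (o - 3)^2*(o^2 + 3*o) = (o - 3)^2*(o + 3)*(o)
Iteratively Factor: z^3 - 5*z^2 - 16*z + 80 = (z - 4)*(z^2 - z - 20) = (z - 4)*(z + 4)*(z - 5)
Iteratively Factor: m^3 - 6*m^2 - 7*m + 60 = (m + 3)*(m^2 - 9*m + 20) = (m - 4)*(m + 3)*(m - 5)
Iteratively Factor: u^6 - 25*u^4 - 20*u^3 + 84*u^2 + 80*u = (u - 2)*(u^5 + 2*u^4 - 21*u^3 - 62*u^2 - 40*u) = (u - 2)*(u + 2)*(u^4 - 21*u^2 - 20*u) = (u - 2)*(u + 1)*(u + 2)*(u^3 - u^2 - 20*u) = u*(u - 2)*(u + 1)*(u + 2)*(u^2 - u - 20) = u*(u - 2)*(u + 1)*(u + 2)*(u + 4)*(u - 5)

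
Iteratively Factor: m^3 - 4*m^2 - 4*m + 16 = (m + 2)*(m^2 - 6*m + 8) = (m - 4)*(m + 2)*(m - 2)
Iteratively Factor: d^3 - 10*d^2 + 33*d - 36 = (d - 3)*(d^2 - 7*d + 12) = (d - 3)^2*(d - 4)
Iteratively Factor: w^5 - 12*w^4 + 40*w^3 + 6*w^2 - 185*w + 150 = (w - 1)*(w^4 - 11*w^3 + 29*w^2 + 35*w - 150) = (w - 3)*(w - 1)*(w^3 - 8*w^2 + 5*w + 50) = (w - 5)*(w - 3)*(w - 1)*(w^2 - 3*w - 10) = (w - 5)*(w - 3)*(w - 1)*(w + 2)*(w - 5)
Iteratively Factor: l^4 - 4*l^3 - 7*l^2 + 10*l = (l - 5)*(l^3 + l^2 - 2*l) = (l - 5)*(l + 2)*(l^2 - l) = l*(l - 5)*(l + 2)*(l - 1)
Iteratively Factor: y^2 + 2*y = (y + 2)*(y)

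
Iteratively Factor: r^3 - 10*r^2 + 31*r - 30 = (r - 3)*(r^2 - 7*r + 10) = (r - 5)*(r - 3)*(r - 2)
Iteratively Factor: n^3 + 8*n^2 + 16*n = (n)*(n^2 + 8*n + 16) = n*(n + 4)*(n + 4)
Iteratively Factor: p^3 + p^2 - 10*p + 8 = (p + 4)*(p^2 - 3*p + 2) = (p - 2)*(p + 4)*(p - 1)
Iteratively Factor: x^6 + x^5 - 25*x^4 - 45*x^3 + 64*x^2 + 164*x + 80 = (x + 1)*(x^5 - 25*x^3 - 20*x^2 + 84*x + 80) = (x + 1)^2*(x^4 - x^3 - 24*x^2 + 4*x + 80) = (x - 5)*(x + 1)^2*(x^3 + 4*x^2 - 4*x - 16) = (x - 5)*(x + 1)^2*(x + 4)*(x^2 - 4) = (x - 5)*(x - 2)*(x + 1)^2*(x + 4)*(x + 2)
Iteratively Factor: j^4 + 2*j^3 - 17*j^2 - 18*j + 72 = (j - 3)*(j^3 + 5*j^2 - 2*j - 24) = (j - 3)*(j - 2)*(j^2 + 7*j + 12) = (j - 3)*(j - 2)*(j + 3)*(j + 4)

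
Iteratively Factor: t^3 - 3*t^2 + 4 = (t + 1)*(t^2 - 4*t + 4) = (t - 2)*(t + 1)*(t - 2)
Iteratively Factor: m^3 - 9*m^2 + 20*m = (m)*(m^2 - 9*m + 20) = m*(m - 4)*(m - 5)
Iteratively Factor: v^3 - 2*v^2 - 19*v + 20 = (v + 4)*(v^2 - 6*v + 5) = (v - 5)*(v + 4)*(v - 1)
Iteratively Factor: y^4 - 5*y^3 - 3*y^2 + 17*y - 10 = (y + 2)*(y^3 - 7*y^2 + 11*y - 5) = (y - 5)*(y + 2)*(y^2 - 2*y + 1) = (y - 5)*(y - 1)*(y + 2)*(y - 1)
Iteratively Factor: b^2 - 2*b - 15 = (b + 3)*(b - 5)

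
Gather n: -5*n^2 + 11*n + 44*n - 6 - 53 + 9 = -5*n^2 + 55*n - 50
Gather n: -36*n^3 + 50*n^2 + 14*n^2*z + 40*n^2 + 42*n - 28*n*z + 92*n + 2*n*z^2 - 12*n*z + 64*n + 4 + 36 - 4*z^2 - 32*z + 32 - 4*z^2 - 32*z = -36*n^3 + n^2*(14*z + 90) + n*(2*z^2 - 40*z + 198) - 8*z^2 - 64*z + 72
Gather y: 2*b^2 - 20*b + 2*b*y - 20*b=2*b^2 + 2*b*y - 40*b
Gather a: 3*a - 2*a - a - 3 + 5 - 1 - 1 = 0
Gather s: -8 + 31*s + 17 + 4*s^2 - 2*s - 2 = 4*s^2 + 29*s + 7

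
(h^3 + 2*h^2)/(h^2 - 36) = h^2*(h + 2)/(h^2 - 36)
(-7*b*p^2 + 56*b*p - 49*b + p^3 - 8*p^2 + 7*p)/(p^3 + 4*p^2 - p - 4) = (-7*b*p + 49*b + p^2 - 7*p)/(p^2 + 5*p + 4)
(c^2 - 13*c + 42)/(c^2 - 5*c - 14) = (c - 6)/(c + 2)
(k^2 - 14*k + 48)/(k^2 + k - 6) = (k^2 - 14*k + 48)/(k^2 + k - 6)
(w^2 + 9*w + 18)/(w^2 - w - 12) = (w + 6)/(w - 4)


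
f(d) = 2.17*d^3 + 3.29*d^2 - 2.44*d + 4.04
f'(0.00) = -2.44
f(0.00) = 4.04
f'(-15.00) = 1363.61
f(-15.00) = -6542.86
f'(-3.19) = 42.82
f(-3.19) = -25.14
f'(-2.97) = 35.44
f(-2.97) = -16.54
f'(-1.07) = -2.03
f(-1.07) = 7.76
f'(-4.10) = 80.02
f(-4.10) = -80.21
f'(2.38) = 50.10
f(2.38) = 46.12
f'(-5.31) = 146.18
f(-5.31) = -215.13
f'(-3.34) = 48.21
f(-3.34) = -31.96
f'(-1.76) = 6.14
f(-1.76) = 6.70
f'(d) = 6.51*d^2 + 6.58*d - 2.44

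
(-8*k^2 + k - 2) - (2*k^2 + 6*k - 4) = -10*k^2 - 5*k + 2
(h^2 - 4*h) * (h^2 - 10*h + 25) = h^4 - 14*h^3 + 65*h^2 - 100*h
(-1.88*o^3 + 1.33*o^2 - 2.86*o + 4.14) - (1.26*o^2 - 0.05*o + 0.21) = -1.88*o^3 + 0.0700000000000001*o^2 - 2.81*o + 3.93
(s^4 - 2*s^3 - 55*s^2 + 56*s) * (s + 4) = s^5 + 2*s^4 - 63*s^3 - 164*s^2 + 224*s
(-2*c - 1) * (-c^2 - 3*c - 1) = 2*c^3 + 7*c^2 + 5*c + 1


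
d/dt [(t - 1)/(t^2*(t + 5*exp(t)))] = (-5*t^2*exp(t) - 2*t^2 + 3*t + 10*exp(t))/(t^3*(t^2 + 10*t*exp(t) + 25*exp(2*t)))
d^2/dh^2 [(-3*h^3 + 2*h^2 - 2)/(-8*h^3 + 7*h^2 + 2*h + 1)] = 2*(40*h^6 + 144*h^5 + 816*h^4 - 989*h^3 + 258*h^2 + 141*h - 8)/(512*h^9 - 1344*h^8 + 792*h^7 + 137*h^6 + 138*h^5 - 135*h^4 - 68*h^3 - 33*h^2 - 6*h - 1)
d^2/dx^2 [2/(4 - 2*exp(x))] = (-exp(x) - 2)*exp(x)/(exp(x) - 2)^3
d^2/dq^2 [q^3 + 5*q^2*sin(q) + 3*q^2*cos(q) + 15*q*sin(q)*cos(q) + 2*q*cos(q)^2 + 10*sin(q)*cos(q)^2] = -5*q^2*sin(q) - 3*q^2*cos(q) - 12*q*sin(q) - 30*q*sin(2*q) + 20*q*cos(q) - 4*q*cos(2*q) + 6*q + 15*sin(q)/2 - 4*sin(2*q) - 45*sin(3*q)/2 + 6*cos(q) + 30*cos(2*q)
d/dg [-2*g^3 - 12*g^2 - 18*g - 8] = -6*g^2 - 24*g - 18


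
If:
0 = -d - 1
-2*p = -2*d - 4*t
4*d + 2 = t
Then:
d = -1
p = -5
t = -2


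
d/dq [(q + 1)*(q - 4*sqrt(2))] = 2*q - 4*sqrt(2) + 1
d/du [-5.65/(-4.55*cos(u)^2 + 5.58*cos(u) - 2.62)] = (51.415*cos(u) - 31.527)*sin(u)/(4.55*cos(u)^2 - 5.58*cos(u) + 2.62)^2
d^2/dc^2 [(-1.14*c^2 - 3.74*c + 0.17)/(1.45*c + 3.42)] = 11.140378/(3.048625*c^3 + 21.57165*c^2 + 50.87934*c + 40.001688)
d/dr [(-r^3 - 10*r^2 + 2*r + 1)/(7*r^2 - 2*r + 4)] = (-7*r^4 + 4*r^3 - 6*r^2 - 94*r + 10)/(49*r^4 - 28*r^3 + 60*r^2 - 16*r + 16)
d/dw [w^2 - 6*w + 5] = 2*w - 6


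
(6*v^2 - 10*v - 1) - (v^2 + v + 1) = 5*v^2 - 11*v - 2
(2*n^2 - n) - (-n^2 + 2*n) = 3*n^2 - 3*n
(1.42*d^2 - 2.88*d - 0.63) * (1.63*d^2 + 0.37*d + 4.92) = 2.3146*d^4 - 4.169*d^3 + 4.8939*d^2 - 14.4027*d - 3.0996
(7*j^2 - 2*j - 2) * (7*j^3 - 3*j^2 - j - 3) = 49*j^5 - 35*j^4 - 15*j^3 - 13*j^2 + 8*j + 6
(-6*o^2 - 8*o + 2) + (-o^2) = -7*o^2 - 8*o + 2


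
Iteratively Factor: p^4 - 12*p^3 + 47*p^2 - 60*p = (p - 5)*(p^3 - 7*p^2 + 12*p) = (p - 5)*(p - 3)*(p^2 - 4*p) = p*(p - 5)*(p - 3)*(p - 4)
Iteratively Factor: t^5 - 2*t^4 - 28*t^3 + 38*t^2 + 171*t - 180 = (t + 3)*(t^4 - 5*t^3 - 13*t^2 + 77*t - 60) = (t - 1)*(t + 3)*(t^3 - 4*t^2 - 17*t + 60) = (t - 1)*(t + 3)*(t + 4)*(t^2 - 8*t + 15) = (t - 3)*(t - 1)*(t + 3)*(t + 4)*(t - 5)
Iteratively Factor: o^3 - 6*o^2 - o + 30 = (o + 2)*(o^2 - 8*o + 15) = (o - 5)*(o + 2)*(o - 3)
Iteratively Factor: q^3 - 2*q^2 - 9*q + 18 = (q - 2)*(q^2 - 9) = (q - 2)*(q + 3)*(q - 3)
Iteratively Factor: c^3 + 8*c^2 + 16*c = (c + 4)*(c^2 + 4*c) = (c + 4)^2*(c)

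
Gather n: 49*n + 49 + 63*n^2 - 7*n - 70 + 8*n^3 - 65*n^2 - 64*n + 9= 8*n^3 - 2*n^2 - 22*n - 12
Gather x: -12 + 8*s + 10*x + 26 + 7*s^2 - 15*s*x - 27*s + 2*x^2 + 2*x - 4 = 7*s^2 - 19*s + 2*x^2 + x*(12 - 15*s) + 10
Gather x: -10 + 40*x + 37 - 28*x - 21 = 12*x + 6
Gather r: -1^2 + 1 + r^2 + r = r^2 + r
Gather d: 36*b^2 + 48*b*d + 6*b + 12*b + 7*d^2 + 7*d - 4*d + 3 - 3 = 36*b^2 + 18*b + 7*d^2 + d*(48*b + 3)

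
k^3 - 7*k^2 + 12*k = k*(k - 4)*(k - 3)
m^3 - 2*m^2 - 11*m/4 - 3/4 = (m - 3)*(m + 1/2)^2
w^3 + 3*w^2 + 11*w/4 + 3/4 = (w + 1/2)*(w + 1)*(w + 3/2)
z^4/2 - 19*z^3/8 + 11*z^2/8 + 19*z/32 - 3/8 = (z/2 + 1/4)*(z - 4)*(z - 3/4)*(z - 1/2)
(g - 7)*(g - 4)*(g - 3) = g^3 - 14*g^2 + 61*g - 84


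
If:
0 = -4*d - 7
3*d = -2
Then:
No Solution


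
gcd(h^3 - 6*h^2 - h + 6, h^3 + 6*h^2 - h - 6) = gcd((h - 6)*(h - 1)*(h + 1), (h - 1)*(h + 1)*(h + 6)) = h^2 - 1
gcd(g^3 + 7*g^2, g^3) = g^2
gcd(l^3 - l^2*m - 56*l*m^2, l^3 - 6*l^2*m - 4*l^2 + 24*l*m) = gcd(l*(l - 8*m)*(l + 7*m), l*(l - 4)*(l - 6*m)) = l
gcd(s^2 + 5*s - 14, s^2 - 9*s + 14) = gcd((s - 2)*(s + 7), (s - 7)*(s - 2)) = s - 2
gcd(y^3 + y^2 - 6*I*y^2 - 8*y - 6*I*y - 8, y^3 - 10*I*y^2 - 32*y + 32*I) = y^2 - 6*I*y - 8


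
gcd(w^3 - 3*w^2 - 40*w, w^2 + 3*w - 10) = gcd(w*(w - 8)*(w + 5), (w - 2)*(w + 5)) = w + 5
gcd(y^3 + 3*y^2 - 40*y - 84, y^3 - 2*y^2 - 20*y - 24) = y^2 - 4*y - 12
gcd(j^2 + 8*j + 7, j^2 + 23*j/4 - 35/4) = j + 7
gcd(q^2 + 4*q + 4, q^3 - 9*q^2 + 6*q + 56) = q + 2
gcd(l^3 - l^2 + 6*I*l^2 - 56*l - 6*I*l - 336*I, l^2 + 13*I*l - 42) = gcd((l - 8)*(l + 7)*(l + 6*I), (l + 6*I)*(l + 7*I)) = l + 6*I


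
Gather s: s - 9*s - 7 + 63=56 - 8*s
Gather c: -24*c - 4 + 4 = -24*c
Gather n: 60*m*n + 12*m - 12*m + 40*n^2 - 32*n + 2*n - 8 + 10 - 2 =40*n^2 + n*(60*m - 30)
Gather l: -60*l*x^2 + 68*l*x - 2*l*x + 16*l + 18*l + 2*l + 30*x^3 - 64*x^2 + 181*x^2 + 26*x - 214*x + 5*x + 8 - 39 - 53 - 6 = l*(-60*x^2 + 66*x + 36) + 30*x^3 + 117*x^2 - 183*x - 90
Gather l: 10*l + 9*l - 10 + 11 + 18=19*l + 19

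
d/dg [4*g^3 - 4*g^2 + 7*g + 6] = 12*g^2 - 8*g + 7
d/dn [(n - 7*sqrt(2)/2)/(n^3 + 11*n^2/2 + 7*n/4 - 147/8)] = 8*(-8*n^2 + 6*n + 42*sqrt(2)*n - 21 + 7*sqrt(2))/(32*n^5 + 240*n^4 + 240*n^3 - 1400*n^2 - 1470*n + 3087)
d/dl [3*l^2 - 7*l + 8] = 6*l - 7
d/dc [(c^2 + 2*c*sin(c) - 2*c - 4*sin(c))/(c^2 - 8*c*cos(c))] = 2*(-4*c^3*sin(c) + c^3*cos(c) + 7*c^2*sin(c) - 6*c^2*cos(c) - 7*c^2 + 4*c*sin(c) + 16*c - 8*sin(2*c))/(c^2*(c - 8*cos(c))^2)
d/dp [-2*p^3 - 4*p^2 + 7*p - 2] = -6*p^2 - 8*p + 7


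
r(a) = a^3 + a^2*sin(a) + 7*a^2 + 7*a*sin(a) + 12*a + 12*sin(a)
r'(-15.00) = 391.68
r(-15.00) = -2065.84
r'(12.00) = 797.89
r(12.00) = 2751.22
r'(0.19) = 29.29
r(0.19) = 5.06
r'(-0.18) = 18.99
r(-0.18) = -3.87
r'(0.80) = 44.00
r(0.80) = 27.68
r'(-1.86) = -7.50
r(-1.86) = -6.88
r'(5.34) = 203.74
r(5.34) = 352.91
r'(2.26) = 46.91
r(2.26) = 99.83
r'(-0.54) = 9.57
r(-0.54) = -8.97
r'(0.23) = 30.38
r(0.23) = 6.26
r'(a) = a^2*cos(a) + 3*a^2 + 2*a*sin(a) + 7*a*cos(a) + 14*a + 7*sin(a) + 12*cos(a) + 12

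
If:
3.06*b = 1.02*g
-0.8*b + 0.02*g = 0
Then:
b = 0.00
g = 0.00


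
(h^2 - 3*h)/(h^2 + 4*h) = (h - 3)/(h + 4)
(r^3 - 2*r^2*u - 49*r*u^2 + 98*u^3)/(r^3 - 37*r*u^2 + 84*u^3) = (r^2 - 9*r*u + 14*u^2)/(r^2 - 7*r*u + 12*u^2)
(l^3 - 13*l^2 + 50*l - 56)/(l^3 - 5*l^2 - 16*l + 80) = (l^2 - 9*l + 14)/(l^2 - l - 20)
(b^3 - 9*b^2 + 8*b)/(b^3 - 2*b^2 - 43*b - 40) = b*(b - 1)/(b^2 + 6*b + 5)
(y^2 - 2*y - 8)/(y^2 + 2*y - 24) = (y + 2)/(y + 6)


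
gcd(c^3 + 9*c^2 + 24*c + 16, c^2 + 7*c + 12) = c + 4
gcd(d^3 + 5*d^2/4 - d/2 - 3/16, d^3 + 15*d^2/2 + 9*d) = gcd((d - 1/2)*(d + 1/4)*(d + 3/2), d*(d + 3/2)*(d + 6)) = d + 3/2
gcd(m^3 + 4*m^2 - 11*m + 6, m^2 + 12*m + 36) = m + 6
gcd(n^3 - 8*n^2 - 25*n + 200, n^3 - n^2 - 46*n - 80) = n^2 - 3*n - 40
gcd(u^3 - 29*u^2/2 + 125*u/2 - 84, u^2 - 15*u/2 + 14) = u - 7/2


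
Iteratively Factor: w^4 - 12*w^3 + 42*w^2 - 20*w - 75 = (w - 5)*(w^3 - 7*w^2 + 7*w + 15) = (w - 5)*(w + 1)*(w^2 - 8*w + 15) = (w - 5)^2*(w + 1)*(w - 3)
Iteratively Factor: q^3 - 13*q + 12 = (q - 1)*(q^2 + q - 12) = (q - 3)*(q - 1)*(q + 4)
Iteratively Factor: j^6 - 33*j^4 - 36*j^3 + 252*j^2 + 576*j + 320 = (j + 1)*(j^5 - j^4 - 32*j^3 - 4*j^2 + 256*j + 320) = (j - 4)*(j + 1)*(j^4 + 3*j^3 - 20*j^2 - 84*j - 80) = (j - 4)*(j + 1)*(j + 2)*(j^3 + j^2 - 22*j - 40) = (j - 4)*(j + 1)*(j + 2)^2*(j^2 - j - 20) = (j - 4)*(j + 1)*(j + 2)^2*(j + 4)*(j - 5)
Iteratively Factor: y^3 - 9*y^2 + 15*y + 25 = (y - 5)*(y^2 - 4*y - 5) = (y - 5)*(y + 1)*(y - 5)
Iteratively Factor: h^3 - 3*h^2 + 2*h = (h)*(h^2 - 3*h + 2) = h*(h - 1)*(h - 2)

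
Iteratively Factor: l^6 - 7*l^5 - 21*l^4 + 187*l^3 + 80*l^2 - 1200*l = (l)*(l^5 - 7*l^4 - 21*l^3 + 187*l^2 + 80*l - 1200) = l*(l - 4)*(l^4 - 3*l^3 - 33*l^2 + 55*l + 300) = l*(l - 5)*(l - 4)*(l^3 + 2*l^2 - 23*l - 60) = l*(l - 5)^2*(l - 4)*(l^2 + 7*l + 12) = l*(l - 5)^2*(l - 4)*(l + 4)*(l + 3)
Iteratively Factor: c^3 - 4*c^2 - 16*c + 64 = (c + 4)*(c^2 - 8*c + 16) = (c - 4)*(c + 4)*(c - 4)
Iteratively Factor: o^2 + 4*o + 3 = (o + 3)*(o + 1)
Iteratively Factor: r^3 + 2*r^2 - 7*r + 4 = (r - 1)*(r^2 + 3*r - 4) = (r - 1)^2*(r + 4)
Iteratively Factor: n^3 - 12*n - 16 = (n + 2)*(n^2 - 2*n - 8) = (n - 4)*(n + 2)*(n + 2)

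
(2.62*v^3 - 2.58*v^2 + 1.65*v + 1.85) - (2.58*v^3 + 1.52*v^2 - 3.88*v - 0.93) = 0.04*v^3 - 4.1*v^2 + 5.53*v + 2.78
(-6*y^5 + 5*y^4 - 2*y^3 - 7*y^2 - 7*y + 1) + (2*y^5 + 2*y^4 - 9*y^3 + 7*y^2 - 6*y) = -4*y^5 + 7*y^4 - 11*y^3 - 13*y + 1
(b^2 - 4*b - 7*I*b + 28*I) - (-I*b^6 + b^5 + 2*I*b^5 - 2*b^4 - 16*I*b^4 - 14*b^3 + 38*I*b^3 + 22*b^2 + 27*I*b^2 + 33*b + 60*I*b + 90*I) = I*b^6 - b^5 - 2*I*b^5 + 2*b^4 + 16*I*b^4 + 14*b^3 - 38*I*b^3 - 21*b^2 - 27*I*b^2 - 37*b - 67*I*b - 62*I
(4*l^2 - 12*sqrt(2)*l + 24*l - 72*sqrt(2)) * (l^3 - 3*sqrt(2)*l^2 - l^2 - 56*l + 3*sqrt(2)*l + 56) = 4*l^5 - 24*sqrt(2)*l^4 + 20*l^4 - 176*l^3 - 120*sqrt(2)*l^3 - 760*l^2 + 816*sqrt(2)*l^2 + 912*l + 3360*sqrt(2)*l - 4032*sqrt(2)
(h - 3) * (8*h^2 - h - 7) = 8*h^3 - 25*h^2 - 4*h + 21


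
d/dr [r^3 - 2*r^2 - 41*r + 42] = 3*r^2 - 4*r - 41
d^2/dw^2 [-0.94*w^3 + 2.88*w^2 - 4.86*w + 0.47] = 5.76 - 5.64*w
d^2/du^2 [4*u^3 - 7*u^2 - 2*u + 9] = 24*u - 14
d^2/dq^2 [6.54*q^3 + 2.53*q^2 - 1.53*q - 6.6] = 39.24*q + 5.06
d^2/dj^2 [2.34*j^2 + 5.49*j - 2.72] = 4.68000000000000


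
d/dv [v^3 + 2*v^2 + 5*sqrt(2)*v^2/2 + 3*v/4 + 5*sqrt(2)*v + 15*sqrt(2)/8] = 3*v^2 + 4*v + 5*sqrt(2)*v + 3/4 + 5*sqrt(2)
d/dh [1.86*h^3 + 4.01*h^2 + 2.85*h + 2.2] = 5.58*h^2 + 8.02*h + 2.85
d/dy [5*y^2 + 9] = 10*y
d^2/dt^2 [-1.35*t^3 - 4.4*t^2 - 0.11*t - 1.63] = -8.1*t - 8.8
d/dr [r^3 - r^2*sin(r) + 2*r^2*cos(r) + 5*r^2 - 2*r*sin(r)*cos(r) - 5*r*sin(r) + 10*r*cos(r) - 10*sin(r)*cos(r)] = -2*r^2*sin(r) - r^2*cos(r) + 3*r^2 - 12*r*sin(r) - r*cos(r) - 2*r*cos(2*r) + 10*r - 5*sin(r) - sin(2*r) + 10*cos(r) - 10*cos(2*r)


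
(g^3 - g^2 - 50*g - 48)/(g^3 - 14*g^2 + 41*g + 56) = (g + 6)/(g - 7)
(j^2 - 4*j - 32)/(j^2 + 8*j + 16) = (j - 8)/(j + 4)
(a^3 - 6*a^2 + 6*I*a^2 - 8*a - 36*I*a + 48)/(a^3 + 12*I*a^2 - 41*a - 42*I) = (a^2 + a*(-6 + 4*I) - 24*I)/(a^2 + 10*I*a - 21)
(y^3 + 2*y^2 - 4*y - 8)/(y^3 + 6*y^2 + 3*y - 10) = (y^2 - 4)/(y^2 + 4*y - 5)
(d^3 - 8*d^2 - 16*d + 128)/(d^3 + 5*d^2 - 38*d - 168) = (d^2 - 12*d + 32)/(d^2 + d - 42)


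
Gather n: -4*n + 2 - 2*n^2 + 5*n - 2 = -2*n^2 + n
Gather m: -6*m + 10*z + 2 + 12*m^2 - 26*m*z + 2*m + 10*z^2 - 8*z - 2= 12*m^2 + m*(-26*z - 4) + 10*z^2 + 2*z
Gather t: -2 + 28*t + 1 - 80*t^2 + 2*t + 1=-80*t^2 + 30*t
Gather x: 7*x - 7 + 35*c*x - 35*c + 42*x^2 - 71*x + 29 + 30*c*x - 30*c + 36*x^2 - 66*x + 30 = -65*c + 78*x^2 + x*(65*c - 130) + 52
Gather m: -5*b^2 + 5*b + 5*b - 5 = -5*b^2 + 10*b - 5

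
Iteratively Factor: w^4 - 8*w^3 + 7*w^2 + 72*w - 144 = (w - 4)*(w^3 - 4*w^2 - 9*w + 36) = (w - 4)*(w - 3)*(w^2 - w - 12) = (w - 4)*(w - 3)*(w + 3)*(w - 4)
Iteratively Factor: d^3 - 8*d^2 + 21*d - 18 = (d - 2)*(d^2 - 6*d + 9) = (d - 3)*(d - 2)*(d - 3)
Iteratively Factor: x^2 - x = (x - 1)*(x)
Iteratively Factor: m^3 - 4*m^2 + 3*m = (m)*(m^2 - 4*m + 3) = m*(m - 3)*(m - 1)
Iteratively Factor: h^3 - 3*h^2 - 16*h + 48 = (h + 4)*(h^2 - 7*h + 12) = (h - 4)*(h + 4)*(h - 3)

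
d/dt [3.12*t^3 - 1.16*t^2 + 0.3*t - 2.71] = 9.36*t^2 - 2.32*t + 0.3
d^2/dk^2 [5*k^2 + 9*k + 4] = 10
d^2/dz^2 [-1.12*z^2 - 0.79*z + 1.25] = -2.24000000000000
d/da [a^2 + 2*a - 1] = 2*a + 2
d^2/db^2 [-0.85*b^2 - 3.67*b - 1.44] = -1.70000000000000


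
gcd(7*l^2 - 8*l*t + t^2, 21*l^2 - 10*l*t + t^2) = -7*l + t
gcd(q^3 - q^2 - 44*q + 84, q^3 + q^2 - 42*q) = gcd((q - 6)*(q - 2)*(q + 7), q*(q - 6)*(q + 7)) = q^2 + q - 42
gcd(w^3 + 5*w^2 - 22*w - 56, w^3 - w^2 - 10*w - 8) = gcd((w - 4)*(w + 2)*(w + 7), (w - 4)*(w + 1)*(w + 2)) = w^2 - 2*w - 8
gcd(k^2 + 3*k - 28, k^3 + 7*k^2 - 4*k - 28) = k + 7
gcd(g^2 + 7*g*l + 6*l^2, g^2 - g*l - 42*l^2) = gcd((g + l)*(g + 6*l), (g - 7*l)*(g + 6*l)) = g + 6*l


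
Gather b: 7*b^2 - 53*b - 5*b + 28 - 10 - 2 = 7*b^2 - 58*b + 16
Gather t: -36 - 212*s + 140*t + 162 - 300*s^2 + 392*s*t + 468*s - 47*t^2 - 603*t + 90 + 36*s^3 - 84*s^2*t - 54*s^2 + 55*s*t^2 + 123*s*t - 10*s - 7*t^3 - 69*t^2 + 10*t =36*s^3 - 354*s^2 + 246*s - 7*t^3 + t^2*(55*s - 116) + t*(-84*s^2 + 515*s - 453) + 216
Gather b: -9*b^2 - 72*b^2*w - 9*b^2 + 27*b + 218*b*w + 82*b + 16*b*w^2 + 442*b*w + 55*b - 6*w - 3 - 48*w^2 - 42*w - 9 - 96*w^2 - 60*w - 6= b^2*(-72*w - 18) + b*(16*w^2 + 660*w + 164) - 144*w^2 - 108*w - 18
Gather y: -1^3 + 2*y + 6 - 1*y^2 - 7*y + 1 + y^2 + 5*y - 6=0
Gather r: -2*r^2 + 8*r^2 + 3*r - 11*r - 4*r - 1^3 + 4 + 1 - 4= 6*r^2 - 12*r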